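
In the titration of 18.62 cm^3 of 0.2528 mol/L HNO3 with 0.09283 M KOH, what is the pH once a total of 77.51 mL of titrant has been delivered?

12.41

n(acid) = 0.2528 x 0.01862 = 0.004707 mol; n(KOH) added = 0.09283 x 0.07751 = 0.007195 mol.
Base is in excess by 0.007195 - 0.004707 = 0.002488 mol in a total volume of 0.09613 L.
[OH^-] = 0.002488/0.09613 = 0.02588 M, so pOH = 1.59 and pH = 14.00 - 1.59 = 12.41.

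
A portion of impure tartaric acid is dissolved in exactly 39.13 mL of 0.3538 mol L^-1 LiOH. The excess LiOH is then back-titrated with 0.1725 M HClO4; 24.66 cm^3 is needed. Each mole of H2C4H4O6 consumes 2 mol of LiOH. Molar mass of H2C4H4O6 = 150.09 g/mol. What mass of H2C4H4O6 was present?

Total n(LiOH) added = 0.3538 x 0.03913 = 0.01384 mol.
n(HClO4) used = 0.1725 x 0.02466 = 0.004254 mol, which equals the excess n(LiOH).
So n(LiOH) consumed by the sample = 0.01384 - 0.004254 = 0.009590 mol.
n(H2C4H4O6) = 0.009590 / 2 = 0.004795 mol.
mass = 0.004795 mol x 150.09 g/mol = 0.720 g.

0.720 g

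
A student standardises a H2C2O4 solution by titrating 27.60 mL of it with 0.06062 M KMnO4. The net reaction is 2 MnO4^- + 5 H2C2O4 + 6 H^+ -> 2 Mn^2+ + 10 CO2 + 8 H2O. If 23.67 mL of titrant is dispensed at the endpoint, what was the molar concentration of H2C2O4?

n(KMnO4) = 0.06062 x 0.02367 = 0.001435 mol.
From the balanced equation, 2 mol KMnO4 reacts with 5 mol H2C2O4, so n(H2C2O4) = 0.001435 x 5/2 = 0.003587 mol.
[H2C2O4] = 0.003587 / 0.02760 L = 0.130 M.

0.130 M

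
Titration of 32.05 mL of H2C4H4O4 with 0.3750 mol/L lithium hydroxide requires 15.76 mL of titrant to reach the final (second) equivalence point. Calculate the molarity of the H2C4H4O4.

n(LiOH) = 0.3750 x 0.01576 = 0.005910 mol.
At the final (second) equivalence point, 2 mol OH^- react per mol H2C4H4O4, so n(H2C4H4O4) = 0.005910 / 2 = 0.002955 mol.
[H2C4H4O4] = 0.002955 / 0.03205 L = 0.0922 M.

0.0922 M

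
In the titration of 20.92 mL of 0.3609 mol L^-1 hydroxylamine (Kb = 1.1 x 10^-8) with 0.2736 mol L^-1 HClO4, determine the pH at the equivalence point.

3.42

n(NH2OH) = 0.3609 x 0.02092 = 0.007550 mol; V(HClO4) at equivalence = 0.007550/0.2736 = 0.02760 L.
At equivalence the base is fully converted to NH3OH+; total volume = 0.04852 L, so [NH3OH+] = 0.007550/0.04852 = 0.1556 M.
Ka(NH3OH+) = Kw/Kb = 1.0e-14 / 1.1 x 10^-8 = 9.09e-7.
[H^+] = sqrt(Ka x [NH3OH+]) = sqrt(9.09e-7 x 0.1556) = 0.000376 M.
pH = -log(0.000376) = 3.42.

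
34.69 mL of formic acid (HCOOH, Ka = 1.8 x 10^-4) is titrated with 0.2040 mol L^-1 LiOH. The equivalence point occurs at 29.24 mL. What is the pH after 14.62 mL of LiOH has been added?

14.62 mL is exactly half the equivalence volume (29.24/2), i.e. the half-equivalence point.
There, n(HA) = n(A^-), so pH = pKa = -log(1.8 x 10^-4) = 3.74.

3.74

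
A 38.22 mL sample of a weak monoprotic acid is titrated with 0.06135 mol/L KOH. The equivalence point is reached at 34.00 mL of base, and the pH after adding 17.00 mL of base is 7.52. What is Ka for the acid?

17.00 mL is half of the equivalence volume, so this is the half-equivalence point where [HA] = [A^-].
At half-equivalence pH = pKa, so pKa = 7.52.
Ka = 10^(-7.52) = 3.0 x 10^-8.

3.0 x 10^-8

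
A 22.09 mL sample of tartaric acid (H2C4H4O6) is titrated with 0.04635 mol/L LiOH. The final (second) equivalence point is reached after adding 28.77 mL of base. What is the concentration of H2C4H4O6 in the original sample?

0.0302 M

n(LiOH) = 0.04635 x 0.02877 = 0.001333 mol.
At the final (second) equivalence point, 2 mol OH^- react per mol H2C4H4O6, so n(H2C4H4O6) = 0.001333 / 2 = 0.0006667 mol.
[H2C4H4O6] = 0.0006667 / 0.02209 L = 0.0302 M.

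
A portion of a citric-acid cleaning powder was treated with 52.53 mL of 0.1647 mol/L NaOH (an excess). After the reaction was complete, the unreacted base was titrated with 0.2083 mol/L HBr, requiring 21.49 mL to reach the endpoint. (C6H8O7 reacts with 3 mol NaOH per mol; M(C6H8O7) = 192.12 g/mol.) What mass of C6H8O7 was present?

0.267 g

Total n(NaOH) added = 0.1647 x 0.05253 = 0.008652 mol.
n(HBr) used = 0.2083 x 0.02149 = 0.004476 mol, which equals the excess n(NaOH).
So n(NaOH) consumed by the sample = 0.008652 - 0.004476 = 0.004175 mol.
n(C6H8O7) = 0.004175 / 3 = 0.001392 mol.
mass = 0.001392 mol x 192.12 g/mol = 0.267 g.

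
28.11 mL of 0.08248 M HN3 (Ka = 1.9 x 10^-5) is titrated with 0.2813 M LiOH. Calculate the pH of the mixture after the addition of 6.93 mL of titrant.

Initial n(HN3) = 0.08248 x 0.02811 = 0.002319 mol.
n(LiOH) added = 0.2813 x 0.006930 = 0.001949 mol, converting that many moles of HN3 to N3-.
Remaining n(HN3) = 0.0003691 mol; n(N3-) = 0.001949 mol.
By Henderson-Hasselbalch, pH = pKa + log([A^-]/[HA]) = 4.72 + log(0.001949/0.0003691) = 4.72 + (+0.72) = 5.44.

5.44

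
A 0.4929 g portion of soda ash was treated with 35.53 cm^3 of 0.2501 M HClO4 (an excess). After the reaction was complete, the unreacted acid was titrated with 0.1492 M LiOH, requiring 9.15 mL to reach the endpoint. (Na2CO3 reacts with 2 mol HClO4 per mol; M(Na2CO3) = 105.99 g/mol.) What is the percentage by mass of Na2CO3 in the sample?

80.9%

Total n(HClO4) added = 0.2501 x 0.03553 = 0.008886 mol.
n(LiOH) used = 0.1492 x 0.009150 = 0.001365 mol, which equals the excess n(HClO4).
So n(HClO4) consumed by the sample = 0.008886 - 0.001365 = 0.007521 mol.
n(Na2CO3) = 0.007521 / 2 = 0.003760 mol.
mass Na2CO3 = 0.003760 x 105.99 = 0.3986 g, so %Na2CO3 = 0.3986/0.4929 x 100 = 80.9%.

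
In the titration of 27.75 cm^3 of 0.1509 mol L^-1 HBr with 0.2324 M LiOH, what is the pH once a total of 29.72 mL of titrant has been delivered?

12.68

n(acid) = 0.1509 x 0.02775 = 0.004187 mol; n(LiOH) added = 0.2324 x 0.02972 = 0.006907 mol.
Base is in excess by 0.006907 - 0.004187 = 0.002719 mol in a total volume of 0.05747 L.
[OH^-] = 0.002719/0.05747 = 0.04732 M, so pOH = 1.32 and pH = 14.00 - 1.32 = 12.68.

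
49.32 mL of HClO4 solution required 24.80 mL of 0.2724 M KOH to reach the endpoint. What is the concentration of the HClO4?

n(KOH) delivered = 0.2724 x 0.02480 = 0.006756 mol.
For a 1:1 reaction, n(HClO4) = 0.006756 mol.
[HClO4] = 0.006756 mol / 0.04932 L = 0.137 M.

0.137 M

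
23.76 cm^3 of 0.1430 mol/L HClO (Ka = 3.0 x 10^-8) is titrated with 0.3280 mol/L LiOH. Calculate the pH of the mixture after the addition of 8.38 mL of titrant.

Initial n(HClO) = 0.1430 x 0.02376 = 0.003398 mol.
n(LiOH) added = 0.3280 x 0.008380 = 0.002749 mol, converting that many moles of HClO to ClO-.
Remaining n(HClO) = 0.0006490 mol; n(ClO-) = 0.002749 mol.
By Henderson-Hasselbalch, pH = pKa + log([A^-]/[HA]) = 7.52 + log(0.002749/0.0006490) = 7.52 + (+0.63) = 8.15.

8.15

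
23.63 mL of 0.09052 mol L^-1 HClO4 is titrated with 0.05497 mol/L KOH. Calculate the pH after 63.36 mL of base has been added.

n(acid) = 0.09052 x 0.02363 = 0.002139 mol; n(KOH) added = 0.05497 x 0.06336 = 0.003483 mol.
Base is in excess by 0.003483 - 0.002139 = 0.001344 mol in a total volume of 0.08699 L.
[OH^-] = 0.001344/0.08699 = 0.01545 M, so pOH = 1.81 and pH = 14.00 - 1.81 = 12.19.

12.19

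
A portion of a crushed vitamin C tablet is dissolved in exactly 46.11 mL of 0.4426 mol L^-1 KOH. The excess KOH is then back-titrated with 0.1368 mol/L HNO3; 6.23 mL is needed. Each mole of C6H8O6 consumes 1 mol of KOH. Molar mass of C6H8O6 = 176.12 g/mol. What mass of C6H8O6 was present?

3.44 g

Total n(KOH) added = 0.4426 x 0.04611 = 0.02041 mol.
n(HNO3) used = 0.1368 x 0.006230 = 0.0008523 mol, which equals the excess n(KOH).
So n(KOH) consumed by the sample = 0.02041 - 0.0008523 = 0.01956 mol.
n(C6H8O6) = 0.01956 / 1 = 0.01956 mol.
mass = 0.01956 mol x 176.12 g/mol = 3.44 g.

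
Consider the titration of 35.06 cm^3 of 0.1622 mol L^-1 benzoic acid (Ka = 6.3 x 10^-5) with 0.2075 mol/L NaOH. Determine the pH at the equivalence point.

8.58

n(C6H5COOH) = 0.1622 x 0.03506 = 0.005687 mol; V(NaOH) at equivalence = 0.005687/0.2075 = 0.02741 L.
At equivalence all the acid is converted to C6H5COO-; total volume = 0.03506 + 0.02741 = 0.06247 L, so [C6H5COO-] = 0.005687/0.06247 = 0.09104 M.
Kb = Kw/Ka = 1.0e-14 / 6.3 x 10^-5 = 1.59e-10.
[OH^-] = sqrt(Kb x [C6H5COO-]) = sqrt(1.59e-10 x 0.09104) = 3.80e-6 M.
pOH = 5.42, so pH = 14.00 - 5.42 = 8.58.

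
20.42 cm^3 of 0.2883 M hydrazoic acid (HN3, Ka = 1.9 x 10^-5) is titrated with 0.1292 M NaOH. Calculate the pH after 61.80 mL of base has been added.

n(acid) = 0.2883 x 0.02042 = 0.005887 mol; n(NaOH) added = 0.1292 x 0.06180 = 0.007985 mol.
Base is in excess by 0.007985 - 0.005887 = 0.002097 mol in a total volume of 0.08222 L.
[OH^-] = 0.002097/0.08222 = 0.02551 M, so pOH = 1.59 and pH = 14.00 - 1.59 = 12.41.

12.41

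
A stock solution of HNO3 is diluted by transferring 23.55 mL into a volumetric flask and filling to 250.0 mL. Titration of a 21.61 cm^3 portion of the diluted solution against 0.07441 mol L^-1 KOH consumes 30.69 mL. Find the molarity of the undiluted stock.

1.12 M

n(KOH) = 0.07441 x 0.03069 = 0.002284 mol.
n(HNO3) in the aliquot = 0.002284 mol.
[diluted HNO3] = 0.002284 / 0.02161 = 0.1057 M.
Dilution factor = 250.0/23.55 = 10.62, so [stock] = 0.1057 x 10.62 = 1.12 M.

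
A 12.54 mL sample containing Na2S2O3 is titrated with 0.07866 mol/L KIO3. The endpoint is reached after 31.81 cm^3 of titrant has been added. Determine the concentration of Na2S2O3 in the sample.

1.20 M

n(KIO3) = 0.07866 x 0.03181 = 0.002502 mol.
From the balanced equation, 1 mol KIO3 reacts with 6 mol Na2S2O3, so n(Na2S2O3) = 0.002502 x 6/1 = 0.01501 mol.
[Na2S2O3] = 0.01501 / 0.01254 L = 1.20 M.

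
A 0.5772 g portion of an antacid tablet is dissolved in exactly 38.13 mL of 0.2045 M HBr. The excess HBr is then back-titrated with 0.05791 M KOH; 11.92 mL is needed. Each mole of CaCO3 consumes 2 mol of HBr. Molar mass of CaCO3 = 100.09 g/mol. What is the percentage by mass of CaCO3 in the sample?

61.6%

Total n(HBr) added = 0.2045 x 0.03813 = 0.007798 mol.
n(KOH) used = 0.05791 x 0.01192 = 0.0006903 mol, which equals the excess n(HBr).
So n(HBr) consumed by the sample = 0.007798 - 0.0006903 = 0.007107 mol.
n(CaCO3) = 0.007107 / 2 = 0.003554 mol.
mass CaCO3 = 0.003554 x 100.09 = 0.3557 g, so %CaCO3 = 0.3557/0.5772 x 100 = 61.6%.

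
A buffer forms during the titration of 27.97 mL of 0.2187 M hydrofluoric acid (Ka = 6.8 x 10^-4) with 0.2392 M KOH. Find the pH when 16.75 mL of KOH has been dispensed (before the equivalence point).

Initial n(HF) = 0.2187 x 0.02797 = 0.006117 mol.
n(KOH) added = 0.2392 x 0.01675 = 0.004007 mol, converting that many moles of HF to F-.
Remaining n(HF) = 0.002110 mol; n(F-) = 0.004007 mol.
By Henderson-Hasselbalch, pH = pKa + log([A^-]/[HA]) = 3.17 + log(0.004007/0.002110) = 3.17 + (+0.28) = 3.45.

3.45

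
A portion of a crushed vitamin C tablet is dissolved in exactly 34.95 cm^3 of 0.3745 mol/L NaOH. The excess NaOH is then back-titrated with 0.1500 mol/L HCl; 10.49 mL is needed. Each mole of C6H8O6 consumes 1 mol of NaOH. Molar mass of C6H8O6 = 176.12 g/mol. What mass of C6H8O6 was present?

Total n(NaOH) added = 0.3745 x 0.03495 = 0.01309 mol.
n(HCl) used = 0.1500 x 0.01049 = 0.001573 mol, which equals the excess n(NaOH).
So n(NaOH) consumed by the sample = 0.01309 - 0.001573 = 0.01152 mol.
n(C6H8O6) = 0.01152 / 1 = 0.01152 mol.
mass = 0.01152 mol x 176.12 g/mol = 2.03 g.

2.03 g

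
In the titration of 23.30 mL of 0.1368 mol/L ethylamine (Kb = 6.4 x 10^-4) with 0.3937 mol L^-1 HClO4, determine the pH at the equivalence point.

5.90

n(C2H5NH2) = 0.1368 x 0.02330 = 0.003187 mol; V(HClO4) at equivalence = 0.003187/0.3937 = 0.008096 L.
At equivalence the base is fully converted to C2H5NH3+; total volume = 0.03140 L, so [C2H5NH3+] = 0.003187/0.03140 = 0.1015 M.
Ka(C2H5NH3+) = Kw/Kb = 1.0e-14 / 6.4 x 10^-4 = 1.56e-11.
[H^+] = sqrt(Ka x [C2H5NH3+]) = sqrt(1.56e-11 x 0.1015) = 1.26e-6 M.
pH = -log(1.26e-6) = 5.90.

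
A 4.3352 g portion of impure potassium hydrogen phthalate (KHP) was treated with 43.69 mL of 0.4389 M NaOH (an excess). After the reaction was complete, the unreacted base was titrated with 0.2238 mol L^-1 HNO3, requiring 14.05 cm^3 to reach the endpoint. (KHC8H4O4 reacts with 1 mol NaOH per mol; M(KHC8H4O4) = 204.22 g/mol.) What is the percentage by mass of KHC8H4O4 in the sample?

75.5%

Total n(NaOH) added = 0.4389 x 0.04369 = 0.01918 mol.
n(HNO3) used = 0.2238 x 0.01405 = 0.003144 mol, which equals the excess n(NaOH).
So n(NaOH) consumed by the sample = 0.01918 - 0.003144 = 0.01603 mol.
n(KHC8H4O4) = 0.01603 / 1 = 0.01603 mol.
mass KHC8H4O4 = 0.01603 x 204.22 = 3.274 g, so %KHC8H4O4 = 3.274/4.3352 x 100 = 75.5%.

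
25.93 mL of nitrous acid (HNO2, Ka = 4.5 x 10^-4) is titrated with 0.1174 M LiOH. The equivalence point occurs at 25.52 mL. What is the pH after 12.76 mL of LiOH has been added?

3.35

12.76 mL is exactly half the equivalence volume (25.52/2), i.e. the half-equivalence point.
There, n(HA) = n(A^-), so pH = pKa = -log(4.5 x 10^-4) = 3.35.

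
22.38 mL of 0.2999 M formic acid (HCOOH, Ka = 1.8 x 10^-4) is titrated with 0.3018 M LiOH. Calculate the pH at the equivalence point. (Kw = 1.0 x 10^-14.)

n(HCOOH) = 0.2999 x 0.02238 = 0.006712 mol; V(LiOH) at equivalence = 0.006712/0.3018 = 0.02224 L.
At equivalence all the acid is converted to HCOO-; total volume = 0.02238 + 0.02224 = 0.04462 L, so [HCOO-] = 0.006712/0.04462 = 0.1504 M.
Kb = Kw/Ka = 1.0e-14 / 1.8 x 10^-4 = 5.56e-11.
[OH^-] = sqrt(Kb x [HCOO-]) = sqrt(5.56e-11 x 0.1504) = 2.89e-6 M.
pOH = 5.54, so pH = 14.00 - 5.54 = 8.46.

8.46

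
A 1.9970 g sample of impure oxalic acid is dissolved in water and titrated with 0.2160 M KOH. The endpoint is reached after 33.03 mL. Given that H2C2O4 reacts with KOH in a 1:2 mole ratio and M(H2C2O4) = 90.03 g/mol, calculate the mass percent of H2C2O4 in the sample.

n(KOH) = 0.2160 x 0.03303 = 0.007134 mol.
n(H2C2O4) = 0.007134 / 2 = 0.003567 mol.
mass of H2C2O4 = 0.003567 x 90.03 = 0.3212 g.
% purity = 0.3212 / 1.9970 x 100 = 16.1%.

16.1%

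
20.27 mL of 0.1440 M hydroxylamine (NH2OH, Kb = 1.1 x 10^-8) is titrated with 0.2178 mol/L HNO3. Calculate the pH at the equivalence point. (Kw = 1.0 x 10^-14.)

n(NH2OH) = 0.1440 x 0.02027 = 0.002919 mol; V(HNO3) at equivalence = 0.002919/0.2178 = 0.01340 L.
At equivalence the base is fully converted to NH3OH+; total volume = 0.03367 L, so [NH3OH+] = 0.002919/0.03367 = 0.08669 M.
Ka(NH3OH+) = Kw/Kb = 1.0e-14 / 1.1 x 10^-8 = 9.09e-7.
[H^+] = sqrt(Ka x [NH3OH+]) = sqrt(9.09e-7 x 0.08669) = 0.000281 M.
pH = -log(0.000281) = 3.55.

3.55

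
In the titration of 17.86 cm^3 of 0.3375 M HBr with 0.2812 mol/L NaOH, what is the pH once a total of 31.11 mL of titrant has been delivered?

12.74

n(acid) = 0.3375 x 0.01786 = 0.006028 mol; n(NaOH) added = 0.2812 x 0.03111 = 0.008748 mol.
Base is in excess by 0.008748 - 0.006028 = 0.002720 mol in a total volume of 0.04897 L.
[OH^-] = 0.002720/0.04897 = 0.05555 M, so pOH = 1.26 and pH = 14.00 - 1.26 = 12.74.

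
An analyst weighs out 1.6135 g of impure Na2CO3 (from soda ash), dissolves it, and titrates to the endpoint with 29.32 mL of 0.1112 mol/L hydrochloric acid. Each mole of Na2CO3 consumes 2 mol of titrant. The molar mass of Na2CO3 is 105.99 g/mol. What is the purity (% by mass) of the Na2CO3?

n(HCl) = 0.1112 x 0.02932 = 0.003260 mol.
n(Na2CO3) = 0.003260 / 2 = 0.001630 mol.
mass of Na2CO3 = 0.001630 x 105.99 = 0.1728 g.
% purity = 0.1728 / 1.6135 x 100 = 10.7%.

10.7%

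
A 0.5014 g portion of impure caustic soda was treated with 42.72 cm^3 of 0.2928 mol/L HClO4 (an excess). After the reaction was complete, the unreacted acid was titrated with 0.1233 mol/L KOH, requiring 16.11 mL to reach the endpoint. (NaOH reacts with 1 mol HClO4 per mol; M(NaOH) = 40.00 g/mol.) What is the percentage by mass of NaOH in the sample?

Total n(HClO4) added = 0.2928 x 0.04272 = 0.01251 mol.
n(KOH) used = 0.1233 x 0.01611 = 0.001986 mol, which equals the excess n(HClO4).
So n(HClO4) consumed by the sample = 0.01251 - 0.001986 = 0.01052 mol.
n(NaOH) = 0.01052 / 1 = 0.01052 mol.
mass NaOH = 0.01052 x 40.00 = 0.4209 g, so %NaOH = 0.4209/0.5014 x 100 = 83.9%.

83.9%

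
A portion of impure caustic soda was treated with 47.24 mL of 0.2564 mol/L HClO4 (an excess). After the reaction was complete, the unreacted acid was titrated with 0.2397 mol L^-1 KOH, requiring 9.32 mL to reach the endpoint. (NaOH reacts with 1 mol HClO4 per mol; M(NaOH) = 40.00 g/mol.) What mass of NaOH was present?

0.395 g

Total n(HClO4) added = 0.2564 x 0.04724 = 0.01211 mol.
n(KOH) used = 0.2397 x 0.009320 = 0.002234 mol, which equals the excess n(HClO4).
So n(HClO4) consumed by the sample = 0.01211 - 0.002234 = 0.009878 mol.
n(NaOH) = 0.009878 / 1 = 0.009878 mol.
mass = 0.009878 mol x 40.00 g/mol = 0.395 g.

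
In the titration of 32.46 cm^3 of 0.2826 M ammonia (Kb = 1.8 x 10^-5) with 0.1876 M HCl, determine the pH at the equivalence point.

5.10

n(NH3) = 0.2826 x 0.03246 = 0.009173 mol; V(HCl) at equivalence = 0.009173/0.1876 = 0.04890 L.
At equivalence the base is fully converted to NH4+; total volume = 0.08136 L, so [NH4+] = 0.009173/0.08136 = 0.1128 M.
Ka(NH4+) = Kw/Kb = 1.0e-14 / 1.8 x 10^-5 = 5.56e-10.
[H^+] = sqrt(Ka x [NH4+]) = sqrt(5.56e-10 x 0.1128) = 7.91e-6 M.
pH = -log(7.91e-6) = 5.10.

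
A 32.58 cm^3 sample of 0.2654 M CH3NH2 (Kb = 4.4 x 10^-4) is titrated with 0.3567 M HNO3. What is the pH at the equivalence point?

5.73

n(CH3NH2) = 0.2654 x 0.03258 = 0.008647 mol; V(HNO3) at equivalence = 0.008647/0.3567 = 0.02424 L.
At equivalence the base is fully converted to CH3NH3+; total volume = 0.05682 L, so [CH3NH3+] = 0.008647/0.05682 = 0.1522 M.
Ka(CH3NH3+) = Kw/Kb = 1.0e-14 / 4.4 x 10^-4 = 2.27e-11.
[H^+] = sqrt(Ka x [CH3NH3+]) = sqrt(2.27e-11 x 0.1522) = 1.86e-6 M.
pH = -log(1.86e-6) = 5.73.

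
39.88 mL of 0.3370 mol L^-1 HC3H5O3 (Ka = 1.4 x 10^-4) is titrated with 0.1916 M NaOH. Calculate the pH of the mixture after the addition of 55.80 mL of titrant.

4.44

Initial n(HC3H5O3) = 0.3370 x 0.03988 = 0.01344 mol.
n(NaOH) added = 0.1916 x 0.05580 = 0.01069 mol, converting that many moles of HC3H5O3 to C3H5O3-.
Remaining n(HC3H5O3) = 0.002748 mol; n(C3H5O3-) = 0.01069 mol.
By Henderson-Hasselbalch, pH = pKa + log([A^-]/[HA]) = 3.85 + log(0.01069/0.002748) = 3.85 + (+0.59) = 4.44.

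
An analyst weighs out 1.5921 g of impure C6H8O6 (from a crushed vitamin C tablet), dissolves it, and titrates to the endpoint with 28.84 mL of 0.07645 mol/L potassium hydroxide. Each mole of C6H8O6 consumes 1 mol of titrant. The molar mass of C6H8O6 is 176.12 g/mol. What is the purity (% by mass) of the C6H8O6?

24.4%

n(KOH) = 0.07645 x 0.02884 = 0.002205 mol.
n(C6H8O6) = 0.002205 / 1 = 0.002205 mol.
mass of C6H8O6 = 0.002205 x 176.12 = 0.3883 g.
% purity = 0.3883 / 1.5921 x 100 = 24.4%.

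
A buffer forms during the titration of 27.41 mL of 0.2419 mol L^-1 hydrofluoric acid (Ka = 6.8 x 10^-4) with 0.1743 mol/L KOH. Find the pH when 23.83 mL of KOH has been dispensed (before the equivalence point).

3.39

Initial n(HF) = 0.2419 x 0.02741 = 0.006630 mol.
n(KOH) added = 0.1743 x 0.02383 = 0.004154 mol, converting that many moles of HF to F-.
Remaining n(HF) = 0.002477 mol; n(F-) = 0.004154 mol.
By Henderson-Hasselbalch, pH = pKa + log([A^-]/[HA]) = 3.17 + log(0.004154/0.002477) = 3.17 + (+0.22) = 3.39.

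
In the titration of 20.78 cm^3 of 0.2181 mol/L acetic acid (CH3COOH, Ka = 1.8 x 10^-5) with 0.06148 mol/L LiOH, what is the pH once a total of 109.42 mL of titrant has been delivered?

12.23

n(acid) = 0.2181 x 0.02078 = 0.004532 mol; n(LiOH) added = 0.06148 x 0.1094 = 0.006727 mol.
Base is in excess by 0.006727 - 0.004532 = 0.002195 mol in a total volume of 0.1302 L.
[OH^-] = 0.002195/0.1302 = 0.01686 M, so pOH = 1.77 and pH = 14.00 - 1.77 = 12.23.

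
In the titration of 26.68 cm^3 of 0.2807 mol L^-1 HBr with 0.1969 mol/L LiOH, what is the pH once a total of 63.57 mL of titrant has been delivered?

n(acid) = 0.2807 x 0.02668 = 0.007489 mol; n(LiOH) added = 0.1969 x 0.06357 = 0.01252 mol.
Base is in excess by 0.01252 - 0.007489 = 0.005028 mol in a total volume of 0.09025 L.
[OH^-] = 0.005028/0.09025 = 0.05571 M, so pOH = 1.25 and pH = 14.00 - 1.25 = 12.75.

12.75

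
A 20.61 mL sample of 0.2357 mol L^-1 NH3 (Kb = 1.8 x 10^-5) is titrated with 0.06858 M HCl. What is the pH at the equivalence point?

5.26

n(NH3) = 0.2357 x 0.02061 = 0.004858 mol; V(HCl) at equivalence = 0.004858/0.06858 = 0.07083 L.
At equivalence the base is fully converted to NH4+; total volume = 0.09144 L, so [NH4+] = 0.004858/0.09144 = 0.05312 M.
Ka(NH4+) = Kw/Kb = 1.0e-14 / 1.8 x 10^-5 = 5.56e-10.
[H^+] = sqrt(Ka x [NH4+]) = sqrt(5.56e-10 x 0.05312) = 5.43e-6 M.
pH = -log(5.43e-6) = 5.26.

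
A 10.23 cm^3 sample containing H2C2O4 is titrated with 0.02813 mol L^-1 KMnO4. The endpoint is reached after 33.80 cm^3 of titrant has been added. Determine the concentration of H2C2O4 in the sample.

0.232 M

n(KMnO4) = 0.02813 x 0.03380 = 0.0009508 mol.
From the balanced equation, 2 mol KMnO4 reacts with 5 mol H2C2O4, so n(H2C2O4) = 0.0009508 x 5/2 = 0.002377 mol.
[H2C2O4] = 0.002377 / 0.01023 L = 0.232 M.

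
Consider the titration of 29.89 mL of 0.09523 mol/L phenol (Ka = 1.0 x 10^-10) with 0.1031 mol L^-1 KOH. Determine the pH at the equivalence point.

n(C6H5OH) = 0.09523 x 0.02989 = 0.002846 mol; V(KOH) at equivalence = 0.002846/0.1031 = 0.02761 L.
At equivalence all the acid is converted to C6H5O-; total volume = 0.02989 + 0.02761 = 0.05750 L, so [C6H5O-] = 0.002846/0.05750 = 0.04950 M.
Kb = Kw/Ka = 1.0e-14 / 1.0 x 10^-10 = 0.000100.
[OH^-] = sqrt(Kb x [C6H5O-]) = sqrt(0.000100 x 0.04950) = 0.00222 M.
pOH = 2.65, so pH = 14.00 - 2.65 = 11.35.

11.35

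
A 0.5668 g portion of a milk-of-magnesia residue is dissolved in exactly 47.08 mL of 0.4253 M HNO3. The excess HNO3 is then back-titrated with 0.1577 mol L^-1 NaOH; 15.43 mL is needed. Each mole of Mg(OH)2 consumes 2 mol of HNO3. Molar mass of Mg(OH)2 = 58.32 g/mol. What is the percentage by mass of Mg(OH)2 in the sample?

90.5%

Total n(HNO3) added = 0.4253 x 0.04708 = 0.02002 mol.
n(NaOH) used = 0.1577 x 0.01543 = 0.002433 mol, which equals the excess n(HNO3).
So n(HNO3) consumed by the sample = 0.02002 - 0.002433 = 0.01759 mol.
n(Mg(OH)2) = 0.01759 / 2 = 0.008795 mol.
mass Mg(OH)2 = 0.008795 x 58.32 = 0.5129 g, so %Mg(OH)2 = 0.5129/0.5668 x 100 = 90.5%.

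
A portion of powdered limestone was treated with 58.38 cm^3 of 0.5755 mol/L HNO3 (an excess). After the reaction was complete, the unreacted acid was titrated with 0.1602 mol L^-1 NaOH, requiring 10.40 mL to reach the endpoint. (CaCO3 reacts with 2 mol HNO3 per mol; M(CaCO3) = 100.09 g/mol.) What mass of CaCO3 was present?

1.60 g

Total n(HNO3) added = 0.5755 x 0.05838 = 0.03360 mol.
n(NaOH) used = 0.1602 x 0.01040 = 0.001666 mol, which equals the excess n(HNO3).
So n(HNO3) consumed by the sample = 0.03360 - 0.001666 = 0.03193 mol.
n(CaCO3) = 0.03193 / 2 = 0.01597 mol.
mass = 0.01597 mol x 100.09 g/mol = 1.60 g.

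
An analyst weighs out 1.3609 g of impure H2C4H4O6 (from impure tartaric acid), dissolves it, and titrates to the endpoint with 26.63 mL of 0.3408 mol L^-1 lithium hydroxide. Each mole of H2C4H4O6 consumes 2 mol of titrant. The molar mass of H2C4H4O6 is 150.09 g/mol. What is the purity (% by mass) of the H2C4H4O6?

50.0%

n(LiOH) = 0.3408 x 0.02663 = 0.009076 mol.
n(H2C4H4O6) = 0.009076 / 2 = 0.004538 mol.
mass of H2C4H4O6 = 0.004538 x 150.09 = 0.6811 g.
% purity = 0.6811 / 1.3609 x 100 = 50.0%.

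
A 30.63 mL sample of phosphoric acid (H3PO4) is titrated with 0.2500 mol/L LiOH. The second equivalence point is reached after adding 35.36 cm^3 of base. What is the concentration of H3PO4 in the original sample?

0.144 M

n(LiOH) = 0.2500 x 0.03536 = 0.008840 mol.
At the second equivalence point, 2 mol OH^- react per mol H3PO4, so n(H3PO4) = 0.008840 / 2 = 0.004420 mol.
[H3PO4] = 0.004420 / 0.03063 L = 0.144 M.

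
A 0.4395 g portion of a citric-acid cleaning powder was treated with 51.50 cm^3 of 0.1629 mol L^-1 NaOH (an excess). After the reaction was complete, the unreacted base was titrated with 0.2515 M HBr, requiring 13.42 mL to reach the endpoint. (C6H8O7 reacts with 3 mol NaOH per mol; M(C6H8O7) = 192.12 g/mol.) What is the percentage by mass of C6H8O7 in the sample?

73.1%

Total n(NaOH) added = 0.1629 x 0.05150 = 0.008389 mol.
n(HBr) used = 0.2515 x 0.01342 = 0.003375 mol, which equals the excess n(NaOH).
So n(NaOH) consumed by the sample = 0.008389 - 0.003375 = 0.005014 mol.
n(C6H8O7) = 0.005014 / 3 = 0.001671 mol.
mass C6H8O7 = 0.001671 x 192.12 = 0.3211 g, so %C6H8O7 = 0.3211/0.4395 x 100 = 73.1%.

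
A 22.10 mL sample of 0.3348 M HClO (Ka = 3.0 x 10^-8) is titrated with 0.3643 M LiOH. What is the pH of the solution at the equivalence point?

10.38

n(HClO) = 0.3348 x 0.02210 = 0.007399 mol; V(LiOH) at equivalence = 0.007399/0.3643 = 0.02031 L.
At equivalence all the acid is converted to ClO-; total volume = 0.02210 + 0.02031 = 0.04241 L, so [ClO-] = 0.007399/0.04241 = 0.1745 M.
Kb = Kw/Ka = 1.0e-14 / 3.0 x 10^-8 = 3.33e-7.
[OH^-] = sqrt(Kb x [ClO-]) = sqrt(3.33e-7 x 0.1745) = 0.000241 M.
pOH = 3.62, so pH = 14.00 - 3.62 = 10.38.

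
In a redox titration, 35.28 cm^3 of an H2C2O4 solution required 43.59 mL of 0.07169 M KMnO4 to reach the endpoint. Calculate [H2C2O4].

n(KMnO4) = 0.07169 x 0.04359 = 0.003125 mol.
From the balanced equation, 2 mol KMnO4 reacts with 5 mol H2C2O4, so n(H2C2O4) = 0.003125 x 5/2 = 0.007812 mol.
[H2C2O4] = 0.007812 / 0.03528 L = 0.221 M.

0.221 M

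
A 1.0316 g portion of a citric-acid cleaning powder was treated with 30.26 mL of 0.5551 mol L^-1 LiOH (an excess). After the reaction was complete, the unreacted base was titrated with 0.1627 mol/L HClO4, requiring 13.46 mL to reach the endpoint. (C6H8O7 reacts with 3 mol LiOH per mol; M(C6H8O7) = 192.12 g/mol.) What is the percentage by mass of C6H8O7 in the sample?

90.7%

Total n(LiOH) added = 0.5551 x 0.03026 = 0.01680 mol.
n(HClO4) used = 0.1627 x 0.01346 = 0.002190 mol, which equals the excess n(LiOH).
So n(LiOH) consumed by the sample = 0.01680 - 0.002190 = 0.01461 mol.
n(C6H8O7) = 0.01461 / 3 = 0.004869 mol.
mass C6H8O7 = 0.004869 x 192.12 = 0.9355 g, so %C6H8O7 = 0.9355/1.0316 x 100 = 90.7%.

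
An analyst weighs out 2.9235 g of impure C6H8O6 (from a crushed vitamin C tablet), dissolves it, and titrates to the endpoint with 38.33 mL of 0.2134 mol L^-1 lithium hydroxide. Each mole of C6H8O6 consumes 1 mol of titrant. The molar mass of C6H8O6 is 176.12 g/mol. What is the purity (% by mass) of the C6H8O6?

49.3%

n(LiOH) = 0.2134 x 0.03833 = 0.008180 mol.
n(C6H8O6) = 0.008180 / 1 = 0.008180 mol.
mass of C6H8O6 = 0.008180 x 176.12 = 1.441 g.
% purity = 1.441 / 2.9235 x 100 = 49.3%.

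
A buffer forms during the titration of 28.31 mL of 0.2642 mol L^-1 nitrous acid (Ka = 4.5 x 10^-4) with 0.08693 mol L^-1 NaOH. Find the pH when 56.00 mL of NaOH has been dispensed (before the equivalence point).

3.62

Initial n(HNO2) = 0.2642 x 0.02831 = 0.007480 mol.
n(NaOH) added = 0.08693 x 0.05600 = 0.004868 mol, converting that many moles of HNO2 to NO2-.
Remaining n(HNO2) = 0.002611 mol; n(NO2-) = 0.004868 mol.
By Henderson-Hasselbalch, pH = pKa + log([A^-]/[HA]) = 3.35 + log(0.004868/0.002611) = 3.35 + (+0.27) = 3.62.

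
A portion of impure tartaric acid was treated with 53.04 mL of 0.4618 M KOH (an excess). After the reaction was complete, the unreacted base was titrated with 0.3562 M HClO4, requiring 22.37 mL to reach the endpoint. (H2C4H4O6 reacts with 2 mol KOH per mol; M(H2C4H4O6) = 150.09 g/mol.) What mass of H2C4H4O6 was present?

1.24 g

Total n(KOH) added = 0.4618 x 0.05304 = 0.02449 mol.
n(HClO4) used = 0.3562 x 0.02237 = 0.007968 mol, which equals the excess n(KOH).
So n(KOH) consumed by the sample = 0.02449 - 0.007968 = 0.01653 mol.
n(H2C4H4O6) = 0.01653 / 2 = 0.008263 mol.
mass = 0.008263 mol x 150.09 g/mol = 1.24 g.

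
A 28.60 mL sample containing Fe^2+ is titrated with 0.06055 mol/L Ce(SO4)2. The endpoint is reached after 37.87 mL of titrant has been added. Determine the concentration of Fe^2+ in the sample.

0.0802 M

n(Ce(SO4)2) = 0.06055 x 0.03787 = 0.002293 mol.
From the balanced equation, 1 mol Ce(SO4)2 reacts with 1 mol Fe^2+, so n(Fe^2+) = 0.002293 x 1/1 = 0.002293 mol.
[Fe^2+] = 0.002293 / 0.02860 L = 0.0802 M.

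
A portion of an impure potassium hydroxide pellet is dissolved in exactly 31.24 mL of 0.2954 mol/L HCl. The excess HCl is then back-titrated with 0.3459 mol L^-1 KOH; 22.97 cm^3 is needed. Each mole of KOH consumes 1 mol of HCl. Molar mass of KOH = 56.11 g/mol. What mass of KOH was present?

Total n(HCl) added = 0.2954 x 0.03124 = 0.009228 mol.
n(KOH) used = 0.3459 x 0.02297 = 0.007945 mol, which equals the excess n(HCl).
So n(HCl) consumed by the sample = 0.009228 - 0.007945 = 0.001283 mol.
n(KOH) = 0.001283 / 1 = 0.001283 mol.
mass = 0.001283 mol x 56.11 g/mol = 0.0720 g.

0.0720 g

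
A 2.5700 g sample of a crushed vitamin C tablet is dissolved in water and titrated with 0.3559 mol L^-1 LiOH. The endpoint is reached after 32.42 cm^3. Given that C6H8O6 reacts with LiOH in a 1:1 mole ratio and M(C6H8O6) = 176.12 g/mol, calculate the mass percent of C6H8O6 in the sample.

n(LiOH) = 0.3559 x 0.03242 = 0.01154 mol.
n(C6H8O6) = 0.01154 / 1 = 0.01154 mol.
mass of C6H8O6 = 0.01154 x 176.12 = 2.032 g.
% purity = 2.032 / 2.5700 x 100 = 79.1%.

79.1%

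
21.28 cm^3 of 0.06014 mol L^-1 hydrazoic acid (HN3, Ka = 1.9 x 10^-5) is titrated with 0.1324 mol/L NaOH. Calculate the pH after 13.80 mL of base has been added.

12.19

n(acid) = 0.06014 x 0.02128 = 0.001280 mol; n(NaOH) added = 0.1324 x 0.01380 = 0.001827 mol.
Base is in excess by 0.001827 - 0.001280 = 0.0005473 mol in a total volume of 0.03508 L.
[OH^-] = 0.0005473/0.03508 = 0.01560 M, so pOH = 1.81 and pH = 14.00 - 1.81 = 12.19.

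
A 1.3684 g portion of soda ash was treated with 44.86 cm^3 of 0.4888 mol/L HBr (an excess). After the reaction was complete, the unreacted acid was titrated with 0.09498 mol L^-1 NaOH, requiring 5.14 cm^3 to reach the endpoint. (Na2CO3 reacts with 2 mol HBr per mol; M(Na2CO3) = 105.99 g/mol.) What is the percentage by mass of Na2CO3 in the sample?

83.0%

Total n(HBr) added = 0.4888 x 0.04486 = 0.02193 mol.
n(NaOH) used = 0.09498 x 0.005140 = 0.0004882 mol, which equals the excess n(HBr).
So n(HBr) consumed by the sample = 0.02193 - 0.0004882 = 0.02144 mol.
n(Na2CO3) = 0.02144 / 2 = 0.01072 mol.
mass Na2CO3 = 0.01072 x 105.99 = 1.136 g, so %Na2CO3 = 1.136/1.3684 x 100 = 83.0%.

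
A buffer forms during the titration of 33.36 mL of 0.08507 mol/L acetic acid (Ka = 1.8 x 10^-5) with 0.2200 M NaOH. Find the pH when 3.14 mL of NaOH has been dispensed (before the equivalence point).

4.25

Initial n(CH3COOH) = 0.08507 x 0.03336 = 0.002838 mol.
n(NaOH) added = 0.2200 x 0.003140 = 0.0006908 mol, converting that many moles of CH3COOH to CH3COO-.
Remaining n(CH3COOH) = 0.002147 mol; n(CH3COO-) = 0.0006908 mol.
By Henderson-Hasselbalch, pH = pKa + log([A^-]/[HA]) = 4.74 + log(0.0006908/0.002147) = 4.74 + (-0.49) = 4.25.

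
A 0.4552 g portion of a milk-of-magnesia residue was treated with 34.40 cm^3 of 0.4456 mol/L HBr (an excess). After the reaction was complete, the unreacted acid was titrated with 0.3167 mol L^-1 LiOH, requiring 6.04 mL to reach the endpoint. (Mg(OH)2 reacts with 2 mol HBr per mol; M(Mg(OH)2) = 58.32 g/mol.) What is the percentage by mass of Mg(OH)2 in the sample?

Total n(HBr) added = 0.4456 x 0.03440 = 0.01533 mol.
n(LiOH) used = 0.3167 x 0.006040 = 0.001913 mol, which equals the excess n(HBr).
So n(HBr) consumed by the sample = 0.01533 - 0.001913 = 0.01342 mol.
n(Mg(OH)2) = 0.01342 / 2 = 0.006708 mol.
mass Mg(OH)2 = 0.006708 x 58.32 = 0.3912 g, so %Mg(OH)2 = 0.3912/0.4552 x 100 = 85.9%.

85.9%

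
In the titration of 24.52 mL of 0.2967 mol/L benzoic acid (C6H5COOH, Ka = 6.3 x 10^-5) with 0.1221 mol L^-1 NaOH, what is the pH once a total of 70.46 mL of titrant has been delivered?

n(acid) = 0.2967 x 0.02452 = 0.007275 mol; n(NaOH) added = 0.1221 x 0.07046 = 0.008603 mol.
Base is in excess by 0.008603 - 0.007275 = 0.001328 mol in a total volume of 0.09498 L.
[OH^-] = 0.001328/0.09498 = 0.01398 M, so pOH = 1.85 and pH = 14.00 - 1.85 = 12.15.

12.15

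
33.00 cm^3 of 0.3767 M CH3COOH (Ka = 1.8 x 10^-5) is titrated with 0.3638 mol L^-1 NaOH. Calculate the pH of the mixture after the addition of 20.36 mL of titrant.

Initial n(CH3COOH) = 0.3767 x 0.03300 = 0.01243 mol.
n(NaOH) added = 0.3638 x 0.02036 = 0.007407 mol, converting that many moles of CH3COOH to CH3COO-.
Remaining n(CH3COOH) = 0.005024 mol; n(CH3COO-) = 0.007407 mol.
By Henderson-Hasselbalch, pH = pKa + log([A^-]/[HA]) = 4.74 + log(0.007407/0.005024) = 4.74 + (+0.17) = 4.91.

4.91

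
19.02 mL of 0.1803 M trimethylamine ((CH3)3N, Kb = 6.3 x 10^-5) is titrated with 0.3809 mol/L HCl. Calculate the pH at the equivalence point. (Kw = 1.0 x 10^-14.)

5.36

n((CH3)3N) = 0.1803 x 0.01902 = 0.003429 mol; V(HCl) at equivalence = 0.003429/0.3809 = 0.009003 L.
At equivalence the base is fully converted to (CH3)3NH+; total volume = 0.02802 L, so [(CH3)3NH+] = 0.003429/0.02802 = 0.1224 M.
Ka((CH3)3NH+) = Kw/Kb = 1.0e-14 / 6.3 x 10^-5 = 1.59e-10.
[H^+] = sqrt(Ka x [(CH3)3NH+]) = sqrt(1.59e-10 x 0.1224) = 4.41e-6 M.
pH = -log(4.41e-6) = 5.36.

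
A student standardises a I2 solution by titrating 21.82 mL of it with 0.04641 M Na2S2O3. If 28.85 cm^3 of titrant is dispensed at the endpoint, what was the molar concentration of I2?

0.0307 M

n(Na2S2O3) = 0.04641 x 0.02885 = 0.001339 mol.
From the balanced equation, 2 mol Na2S2O3 reacts with 1 mol I2, so n(I2) = 0.001339 x 1/2 = 0.0006695 mol.
[I2] = 0.0006695 / 0.02182 L = 0.0307 M.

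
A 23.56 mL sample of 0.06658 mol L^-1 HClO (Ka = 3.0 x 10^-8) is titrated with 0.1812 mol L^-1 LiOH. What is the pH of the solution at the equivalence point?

n(HClO) = 0.06658 x 0.02356 = 0.001569 mol; V(LiOH) at equivalence = 0.001569/0.1812 = 0.008657 L.
At equivalence all the acid is converted to ClO-; total volume = 0.02356 + 0.008657 = 0.03222 L, so [ClO-] = 0.001569/0.03222 = 0.04869 M.
Kb = Kw/Ka = 1.0e-14 / 3.0 x 10^-8 = 3.33e-7.
[OH^-] = sqrt(Kb x [ClO-]) = sqrt(3.33e-7 x 0.04869) = 0.000127 M.
pOH = 3.89, so pH = 14.00 - 3.89 = 10.11.

10.11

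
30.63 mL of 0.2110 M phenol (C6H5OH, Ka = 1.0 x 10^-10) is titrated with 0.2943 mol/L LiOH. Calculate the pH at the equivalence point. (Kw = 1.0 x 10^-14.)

n(C6H5OH) = 0.2110 x 0.03063 = 0.006463 mol; V(LiOH) at equivalence = 0.006463/0.2943 = 0.02196 L.
At equivalence all the acid is converted to C6H5O-; total volume = 0.03063 + 0.02196 = 0.05259 L, so [C6H5O-] = 0.006463/0.05259 = 0.1229 M.
Kb = Kw/Ka = 1.0e-14 / 1.0 x 10^-10 = 0.000100.
[OH^-] = sqrt(Kb x [C6H5O-]) = sqrt(0.000100 x 0.1229) = 0.00351 M.
pOH = 2.46, so pH = 14.00 - 2.46 = 11.54.

11.54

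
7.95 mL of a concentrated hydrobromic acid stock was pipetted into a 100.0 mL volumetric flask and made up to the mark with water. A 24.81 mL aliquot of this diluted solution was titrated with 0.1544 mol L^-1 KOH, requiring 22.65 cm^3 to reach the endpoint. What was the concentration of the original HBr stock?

1.77 M

n(KOH) = 0.1544 x 0.02265 = 0.003497 mol.
n(HBr) in the aliquot = 0.003497 mol.
[diluted HBr] = 0.003497 / 0.02481 = 0.1410 M.
Dilution factor = 100.0/7.950 = 12.58, so [stock] = 0.1410 x 12.58 = 1.77 M.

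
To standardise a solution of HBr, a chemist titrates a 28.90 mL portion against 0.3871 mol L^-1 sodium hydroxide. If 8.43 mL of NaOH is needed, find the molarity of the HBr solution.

0.113 M

n(NaOH) delivered = 0.3871 x 0.008430 = 0.003263 mol.
For a 1:1 reaction, n(HBr) = 0.003263 mol.
[HBr] = 0.003263 mol / 0.02890 L = 0.113 M.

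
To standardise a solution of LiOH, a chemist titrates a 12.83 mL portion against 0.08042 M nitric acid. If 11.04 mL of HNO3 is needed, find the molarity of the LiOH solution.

n(HNO3) delivered = 0.08042 x 0.01104 = 0.0008878 mol.
For a 1:1 reaction, n(LiOH) = 0.0008878 mol.
[LiOH] = 0.0008878 mol / 0.01283 L = 0.0692 M.

0.0692 M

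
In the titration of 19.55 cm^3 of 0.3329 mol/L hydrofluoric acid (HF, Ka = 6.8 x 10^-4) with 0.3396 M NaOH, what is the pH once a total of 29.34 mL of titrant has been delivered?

12.85

n(acid) = 0.3329 x 0.01955 = 0.006508 mol; n(NaOH) added = 0.3396 x 0.02934 = 0.009964 mol.
Base is in excess by 0.009964 - 0.006508 = 0.003456 mol in a total volume of 0.04889 L.
[OH^-] = 0.003456/0.04889 = 0.07068 M, so pOH = 1.15 and pH = 14.00 - 1.15 = 12.85.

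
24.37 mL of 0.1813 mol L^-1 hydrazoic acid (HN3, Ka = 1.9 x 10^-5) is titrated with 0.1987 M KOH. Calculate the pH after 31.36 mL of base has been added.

n(acid) = 0.1813 x 0.02437 = 0.004418 mol; n(KOH) added = 0.1987 x 0.03136 = 0.006231 mol.
Base is in excess by 0.006231 - 0.004418 = 0.001813 mol in a total volume of 0.05573 L.
[OH^-] = 0.001813/0.05573 = 0.03253 M, so pOH = 1.49 and pH = 14.00 - 1.49 = 12.51.

12.51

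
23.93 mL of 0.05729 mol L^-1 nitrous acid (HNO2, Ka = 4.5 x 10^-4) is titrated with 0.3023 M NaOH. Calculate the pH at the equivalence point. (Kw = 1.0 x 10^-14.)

8.01

n(HNO2) = 0.05729 x 0.02393 = 0.001371 mol; V(NaOH) at equivalence = 0.001371/0.3023 = 0.004535 L.
At equivalence all the acid is converted to NO2-; total volume = 0.02393 + 0.004535 = 0.02847 L, so [NO2-] = 0.001371/0.02847 = 0.04816 M.
Kb = Kw/Ka = 1.0e-14 / 4.5 x 10^-4 = 2.22e-11.
[OH^-] = sqrt(Kb x [NO2-]) = sqrt(2.22e-11 x 0.04816) = 1.03e-6 M.
pOH = 5.99, so pH = 14.00 - 5.99 = 8.01.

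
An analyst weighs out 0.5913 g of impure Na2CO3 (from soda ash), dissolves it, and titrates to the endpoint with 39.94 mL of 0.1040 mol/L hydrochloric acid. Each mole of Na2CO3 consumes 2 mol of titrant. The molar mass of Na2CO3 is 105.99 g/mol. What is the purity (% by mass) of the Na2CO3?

n(HCl) = 0.1040 x 0.03994 = 0.004154 mol.
n(Na2CO3) = 0.004154 / 2 = 0.002077 mol.
mass of Na2CO3 = 0.002077 x 105.99 = 0.2201 g.
% purity = 0.2201 / 0.5913 x 100 = 37.2%.

37.2%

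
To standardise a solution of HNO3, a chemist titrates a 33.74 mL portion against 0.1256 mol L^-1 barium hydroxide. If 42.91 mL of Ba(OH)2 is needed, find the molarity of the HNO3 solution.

0.319 M

n(Ba(OH)2) delivered = 0.1256 x 0.04291 = 0.005389 mol.
The reaction is 2 HNO3 + 1 Ba(OH)2, so n(HNO3) = 0.005389 x 2/1 = 0.01078 mol.
[HNO3] = 0.01078 mol / 0.03374 L = 0.319 M.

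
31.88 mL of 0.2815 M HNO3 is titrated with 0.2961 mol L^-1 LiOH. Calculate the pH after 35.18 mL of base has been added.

12.33

n(acid) = 0.2815 x 0.03188 = 0.008974 mol; n(LiOH) added = 0.2961 x 0.03518 = 0.01042 mol.
Base is in excess by 0.01042 - 0.008974 = 0.001443 mol in a total volume of 0.06706 L.
[OH^-] = 0.001443/0.06706 = 0.02151 M, so pOH = 1.67 and pH = 14.00 - 1.67 = 12.33.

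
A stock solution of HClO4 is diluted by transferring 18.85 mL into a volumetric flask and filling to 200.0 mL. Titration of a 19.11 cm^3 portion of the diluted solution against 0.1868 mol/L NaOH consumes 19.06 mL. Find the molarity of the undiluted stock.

n(NaOH) = 0.1868 x 0.01906 = 0.003560 mol.
n(HClO4) in the aliquot = 0.003560 mol.
[diluted HClO4] = 0.003560 / 0.01911 = 0.1863 M.
Dilution factor = 200.0/18.85 = 10.61, so [stock] = 0.1863 x 10.61 = 1.98 M.

1.98 M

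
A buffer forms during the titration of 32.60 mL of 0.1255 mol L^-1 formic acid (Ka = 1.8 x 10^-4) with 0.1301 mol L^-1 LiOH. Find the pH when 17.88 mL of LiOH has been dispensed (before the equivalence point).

Initial n(HCOOH) = 0.1255 x 0.03260 = 0.004091 mol.
n(LiOH) added = 0.1301 x 0.01788 = 0.002326 mol, converting that many moles of HCOOH to HCOO-.
Remaining n(HCOOH) = 0.001765 mol; n(HCOO-) = 0.002326 mol.
By Henderson-Hasselbalch, pH = pKa + log([A^-]/[HA]) = 3.74 + log(0.002326/0.001765) = 3.74 + (+0.12) = 3.86.

3.86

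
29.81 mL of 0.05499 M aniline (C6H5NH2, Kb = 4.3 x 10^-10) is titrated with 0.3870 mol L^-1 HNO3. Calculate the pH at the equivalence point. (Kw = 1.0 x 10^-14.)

2.98

n(C6H5NH2) = 0.05499 x 0.02981 = 0.001639 mol; V(HNO3) at equivalence = 0.001639/0.3870 = 0.004236 L.
At equivalence the base is fully converted to C6H5NH3+; total volume = 0.03405 L, so [C6H5NH3+] = 0.001639/0.03405 = 0.04815 M.
Ka(C6H5NH3+) = Kw/Kb = 1.0e-14 / 4.3 x 10^-10 = 2.33e-5.
[H^+] = sqrt(Ka x [C6H5NH3+]) = sqrt(2.33e-5 x 0.04815) = 0.00106 M.
pH = -log(0.00106) = 2.98.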